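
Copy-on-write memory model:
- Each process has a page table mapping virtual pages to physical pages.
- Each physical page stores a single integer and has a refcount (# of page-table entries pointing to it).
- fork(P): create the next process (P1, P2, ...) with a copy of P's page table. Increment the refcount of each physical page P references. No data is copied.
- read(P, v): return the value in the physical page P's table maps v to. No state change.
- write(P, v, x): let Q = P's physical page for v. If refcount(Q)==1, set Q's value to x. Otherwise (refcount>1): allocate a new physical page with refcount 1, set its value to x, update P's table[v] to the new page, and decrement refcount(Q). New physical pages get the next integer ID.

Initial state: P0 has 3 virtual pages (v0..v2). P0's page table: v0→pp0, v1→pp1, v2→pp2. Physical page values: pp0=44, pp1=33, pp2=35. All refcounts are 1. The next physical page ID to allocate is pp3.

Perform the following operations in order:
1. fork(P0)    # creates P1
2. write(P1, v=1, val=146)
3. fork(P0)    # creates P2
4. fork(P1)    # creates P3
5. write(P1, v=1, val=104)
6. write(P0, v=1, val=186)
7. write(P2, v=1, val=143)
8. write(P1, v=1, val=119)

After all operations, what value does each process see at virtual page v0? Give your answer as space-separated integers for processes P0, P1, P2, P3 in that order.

Answer: 44 44 44 44

Derivation:
Op 1: fork(P0) -> P1. 3 ppages; refcounts: pp0:2 pp1:2 pp2:2
Op 2: write(P1, v1, 146). refcount(pp1)=2>1 -> COPY to pp3. 4 ppages; refcounts: pp0:2 pp1:1 pp2:2 pp3:1
Op 3: fork(P0) -> P2. 4 ppages; refcounts: pp0:3 pp1:2 pp2:3 pp3:1
Op 4: fork(P1) -> P3. 4 ppages; refcounts: pp0:4 pp1:2 pp2:4 pp3:2
Op 5: write(P1, v1, 104). refcount(pp3)=2>1 -> COPY to pp4. 5 ppages; refcounts: pp0:4 pp1:2 pp2:4 pp3:1 pp4:1
Op 6: write(P0, v1, 186). refcount(pp1)=2>1 -> COPY to pp5. 6 ppages; refcounts: pp0:4 pp1:1 pp2:4 pp3:1 pp4:1 pp5:1
Op 7: write(P2, v1, 143). refcount(pp1)=1 -> write in place. 6 ppages; refcounts: pp0:4 pp1:1 pp2:4 pp3:1 pp4:1 pp5:1
Op 8: write(P1, v1, 119). refcount(pp4)=1 -> write in place. 6 ppages; refcounts: pp0:4 pp1:1 pp2:4 pp3:1 pp4:1 pp5:1
P0: v0 -> pp0 = 44
P1: v0 -> pp0 = 44
P2: v0 -> pp0 = 44
P3: v0 -> pp0 = 44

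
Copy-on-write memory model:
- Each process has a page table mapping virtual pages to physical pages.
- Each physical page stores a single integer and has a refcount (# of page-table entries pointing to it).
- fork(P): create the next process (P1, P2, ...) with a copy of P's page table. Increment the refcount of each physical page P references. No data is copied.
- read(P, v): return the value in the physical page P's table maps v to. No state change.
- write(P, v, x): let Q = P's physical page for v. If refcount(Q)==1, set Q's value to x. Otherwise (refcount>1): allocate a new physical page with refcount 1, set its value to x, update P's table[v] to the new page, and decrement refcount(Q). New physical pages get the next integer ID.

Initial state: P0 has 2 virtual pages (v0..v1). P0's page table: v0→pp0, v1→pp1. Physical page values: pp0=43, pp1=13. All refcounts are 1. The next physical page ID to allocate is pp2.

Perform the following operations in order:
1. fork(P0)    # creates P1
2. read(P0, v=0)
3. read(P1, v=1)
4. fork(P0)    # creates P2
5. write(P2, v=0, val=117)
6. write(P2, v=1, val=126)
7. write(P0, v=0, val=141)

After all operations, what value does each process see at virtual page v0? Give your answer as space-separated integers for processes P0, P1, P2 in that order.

Op 1: fork(P0) -> P1. 2 ppages; refcounts: pp0:2 pp1:2
Op 2: read(P0, v0) -> 43. No state change.
Op 3: read(P1, v1) -> 13. No state change.
Op 4: fork(P0) -> P2. 2 ppages; refcounts: pp0:3 pp1:3
Op 5: write(P2, v0, 117). refcount(pp0)=3>1 -> COPY to pp2. 3 ppages; refcounts: pp0:2 pp1:3 pp2:1
Op 6: write(P2, v1, 126). refcount(pp1)=3>1 -> COPY to pp3. 4 ppages; refcounts: pp0:2 pp1:2 pp2:1 pp3:1
Op 7: write(P0, v0, 141). refcount(pp0)=2>1 -> COPY to pp4. 5 ppages; refcounts: pp0:1 pp1:2 pp2:1 pp3:1 pp4:1
P0: v0 -> pp4 = 141
P1: v0 -> pp0 = 43
P2: v0 -> pp2 = 117

Answer: 141 43 117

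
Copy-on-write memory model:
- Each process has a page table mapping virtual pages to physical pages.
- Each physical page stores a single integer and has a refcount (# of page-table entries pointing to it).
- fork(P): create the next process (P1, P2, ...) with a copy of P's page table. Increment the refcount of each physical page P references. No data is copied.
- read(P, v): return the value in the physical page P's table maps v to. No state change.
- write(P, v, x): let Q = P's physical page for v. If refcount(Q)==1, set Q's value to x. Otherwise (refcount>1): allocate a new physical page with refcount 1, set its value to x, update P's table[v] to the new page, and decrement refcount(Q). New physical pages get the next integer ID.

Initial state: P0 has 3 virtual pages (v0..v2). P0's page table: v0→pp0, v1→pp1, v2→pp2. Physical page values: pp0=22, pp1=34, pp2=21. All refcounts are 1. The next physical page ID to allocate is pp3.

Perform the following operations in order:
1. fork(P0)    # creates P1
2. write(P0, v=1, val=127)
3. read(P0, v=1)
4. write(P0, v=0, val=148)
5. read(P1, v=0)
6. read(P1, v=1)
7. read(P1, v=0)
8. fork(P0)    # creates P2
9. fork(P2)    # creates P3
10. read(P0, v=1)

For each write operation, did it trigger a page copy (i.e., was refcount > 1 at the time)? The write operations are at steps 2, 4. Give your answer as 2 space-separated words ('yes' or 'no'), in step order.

Op 1: fork(P0) -> P1. 3 ppages; refcounts: pp0:2 pp1:2 pp2:2
Op 2: write(P0, v1, 127). refcount(pp1)=2>1 -> COPY to pp3. 4 ppages; refcounts: pp0:2 pp1:1 pp2:2 pp3:1
Op 3: read(P0, v1) -> 127. No state change.
Op 4: write(P0, v0, 148). refcount(pp0)=2>1 -> COPY to pp4. 5 ppages; refcounts: pp0:1 pp1:1 pp2:2 pp3:1 pp4:1
Op 5: read(P1, v0) -> 22. No state change.
Op 6: read(P1, v1) -> 34. No state change.
Op 7: read(P1, v0) -> 22. No state change.
Op 8: fork(P0) -> P2. 5 ppages; refcounts: pp0:1 pp1:1 pp2:3 pp3:2 pp4:2
Op 9: fork(P2) -> P3. 5 ppages; refcounts: pp0:1 pp1:1 pp2:4 pp3:3 pp4:3
Op 10: read(P0, v1) -> 127. No state change.

yes yes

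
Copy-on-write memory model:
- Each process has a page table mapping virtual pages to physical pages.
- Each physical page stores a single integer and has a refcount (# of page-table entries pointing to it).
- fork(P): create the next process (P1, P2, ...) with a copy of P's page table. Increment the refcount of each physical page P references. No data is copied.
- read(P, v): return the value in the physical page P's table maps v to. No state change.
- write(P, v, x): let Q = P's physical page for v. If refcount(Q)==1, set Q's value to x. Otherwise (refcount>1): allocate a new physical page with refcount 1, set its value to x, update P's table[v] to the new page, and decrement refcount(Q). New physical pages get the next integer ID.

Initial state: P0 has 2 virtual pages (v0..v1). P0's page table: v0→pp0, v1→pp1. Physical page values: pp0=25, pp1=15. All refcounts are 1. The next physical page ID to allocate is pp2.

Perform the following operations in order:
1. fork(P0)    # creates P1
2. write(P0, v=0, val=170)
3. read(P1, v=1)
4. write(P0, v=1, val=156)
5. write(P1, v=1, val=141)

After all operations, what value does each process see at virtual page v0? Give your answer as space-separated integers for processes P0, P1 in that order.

Op 1: fork(P0) -> P1. 2 ppages; refcounts: pp0:2 pp1:2
Op 2: write(P0, v0, 170). refcount(pp0)=2>1 -> COPY to pp2. 3 ppages; refcounts: pp0:1 pp1:2 pp2:1
Op 3: read(P1, v1) -> 15. No state change.
Op 4: write(P0, v1, 156). refcount(pp1)=2>1 -> COPY to pp3. 4 ppages; refcounts: pp0:1 pp1:1 pp2:1 pp3:1
Op 5: write(P1, v1, 141). refcount(pp1)=1 -> write in place. 4 ppages; refcounts: pp0:1 pp1:1 pp2:1 pp3:1
P0: v0 -> pp2 = 170
P1: v0 -> pp0 = 25

Answer: 170 25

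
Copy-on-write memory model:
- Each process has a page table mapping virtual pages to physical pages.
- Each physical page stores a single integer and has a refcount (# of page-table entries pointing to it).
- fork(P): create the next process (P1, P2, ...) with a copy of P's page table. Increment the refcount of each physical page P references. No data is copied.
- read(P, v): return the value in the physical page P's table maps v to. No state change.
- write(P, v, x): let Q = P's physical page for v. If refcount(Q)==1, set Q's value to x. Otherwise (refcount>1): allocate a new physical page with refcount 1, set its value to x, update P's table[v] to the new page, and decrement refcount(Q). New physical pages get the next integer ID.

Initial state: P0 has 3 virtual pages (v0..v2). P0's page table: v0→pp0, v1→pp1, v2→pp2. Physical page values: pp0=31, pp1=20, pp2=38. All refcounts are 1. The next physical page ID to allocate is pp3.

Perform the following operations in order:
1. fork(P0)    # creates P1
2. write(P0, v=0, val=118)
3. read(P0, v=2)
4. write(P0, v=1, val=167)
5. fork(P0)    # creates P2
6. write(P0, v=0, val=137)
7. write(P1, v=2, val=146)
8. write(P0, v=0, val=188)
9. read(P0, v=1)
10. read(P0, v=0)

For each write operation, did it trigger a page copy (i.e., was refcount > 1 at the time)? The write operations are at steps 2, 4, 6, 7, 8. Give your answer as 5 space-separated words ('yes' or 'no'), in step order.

Op 1: fork(P0) -> P1. 3 ppages; refcounts: pp0:2 pp1:2 pp2:2
Op 2: write(P0, v0, 118). refcount(pp0)=2>1 -> COPY to pp3. 4 ppages; refcounts: pp0:1 pp1:2 pp2:2 pp3:1
Op 3: read(P0, v2) -> 38. No state change.
Op 4: write(P0, v1, 167). refcount(pp1)=2>1 -> COPY to pp4. 5 ppages; refcounts: pp0:1 pp1:1 pp2:2 pp3:1 pp4:1
Op 5: fork(P0) -> P2. 5 ppages; refcounts: pp0:1 pp1:1 pp2:3 pp3:2 pp4:2
Op 6: write(P0, v0, 137). refcount(pp3)=2>1 -> COPY to pp5. 6 ppages; refcounts: pp0:1 pp1:1 pp2:3 pp3:1 pp4:2 pp5:1
Op 7: write(P1, v2, 146). refcount(pp2)=3>1 -> COPY to pp6. 7 ppages; refcounts: pp0:1 pp1:1 pp2:2 pp3:1 pp4:2 pp5:1 pp6:1
Op 8: write(P0, v0, 188). refcount(pp5)=1 -> write in place. 7 ppages; refcounts: pp0:1 pp1:1 pp2:2 pp3:1 pp4:2 pp5:1 pp6:1
Op 9: read(P0, v1) -> 167. No state change.
Op 10: read(P0, v0) -> 188. No state change.

yes yes yes yes no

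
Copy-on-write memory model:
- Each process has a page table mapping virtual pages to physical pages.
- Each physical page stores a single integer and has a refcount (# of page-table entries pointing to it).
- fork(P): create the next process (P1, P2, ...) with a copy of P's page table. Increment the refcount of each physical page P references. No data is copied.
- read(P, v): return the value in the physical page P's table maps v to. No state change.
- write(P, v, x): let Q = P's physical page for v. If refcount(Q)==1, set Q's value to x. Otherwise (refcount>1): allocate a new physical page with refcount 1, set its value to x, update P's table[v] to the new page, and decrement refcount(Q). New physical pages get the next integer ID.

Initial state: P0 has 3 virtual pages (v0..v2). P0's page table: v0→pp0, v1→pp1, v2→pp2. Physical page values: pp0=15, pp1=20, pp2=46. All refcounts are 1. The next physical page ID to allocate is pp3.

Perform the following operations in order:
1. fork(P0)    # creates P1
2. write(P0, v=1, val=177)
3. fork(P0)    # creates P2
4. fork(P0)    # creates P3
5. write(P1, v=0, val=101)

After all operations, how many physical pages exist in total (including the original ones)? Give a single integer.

Answer: 5

Derivation:
Op 1: fork(P0) -> P1. 3 ppages; refcounts: pp0:2 pp1:2 pp2:2
Op 2: write(P0, v1, 177). refcount(pp1)=2>1 -> COPY to pp3. 4 ppages; refcounts: pp0:2 pp1:1 pp2:2 pp3:1
Op 3: fork(P0) -> P2. 4 ppages; refcounts: pp0:3 pp1:1 pp2:3 pp3:2
Op 4: fork(P0) -> P3. 4 ppages; refcounts: pp0:4 pp1:1 pp2:4 pp3:3
Op 5: write(P1, v0, 101). refcount(pp0)=4>1 -> COPY to pp4. 5 ppages; refcounts: pp0:3 pp1:1 pp2:4 pp3:3 pp4:1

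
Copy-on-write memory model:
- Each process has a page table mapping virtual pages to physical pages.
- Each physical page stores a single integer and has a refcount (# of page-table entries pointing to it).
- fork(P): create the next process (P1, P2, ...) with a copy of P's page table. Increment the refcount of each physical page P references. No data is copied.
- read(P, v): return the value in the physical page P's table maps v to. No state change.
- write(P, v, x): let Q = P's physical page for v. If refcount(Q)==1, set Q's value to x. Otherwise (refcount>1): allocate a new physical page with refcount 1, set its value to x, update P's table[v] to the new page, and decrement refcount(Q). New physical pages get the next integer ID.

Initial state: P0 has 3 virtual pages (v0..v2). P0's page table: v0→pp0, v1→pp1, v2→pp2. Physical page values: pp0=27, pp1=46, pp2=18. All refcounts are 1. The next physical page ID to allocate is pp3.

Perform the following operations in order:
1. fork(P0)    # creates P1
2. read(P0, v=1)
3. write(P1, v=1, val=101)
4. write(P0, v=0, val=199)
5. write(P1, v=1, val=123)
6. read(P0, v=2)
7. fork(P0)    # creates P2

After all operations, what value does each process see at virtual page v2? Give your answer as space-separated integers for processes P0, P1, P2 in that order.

Op 1: fork(P0) -> P1. 3 ppages; refcounts: pp0:2 pp1:2 pp2:2
Op 2: read(P0, v1) -> 46. No state change.
Op 3: write(P1, v1, 101). refcount(pp1)=2>1 -> COPY to pp3. 4 ppages; refcounts: pp0:2 pp1:1 pp2:2 pp3:1
Op 4: write(P0, v0, 199). refcount(pp0)=2>1 -> COPY to pp4. 5 ppages; refcounts: pp0:1 pp1:1 pp2:2 pp3:1 pp4:1
Op 5: write(P1, v1, 123). refcount(pp3)=1 -> write in place. 5 ppages; refcounts: pp0:1 pp1:1 pp2:2 pp3:1 pp4:1
Op 6: read(P0, v2) -> 18. No state change.
Op 7: fork(P0) -> P2. 5 ppages; refcounts: pp0:1 pp1:2 pp2:3 pp3:1 pp4:2
P0: v2 -> pp2 = 18
P1: v2 -> pp2 = 18
P2: v2 -> pp2 = 18

Answer: 18 18 18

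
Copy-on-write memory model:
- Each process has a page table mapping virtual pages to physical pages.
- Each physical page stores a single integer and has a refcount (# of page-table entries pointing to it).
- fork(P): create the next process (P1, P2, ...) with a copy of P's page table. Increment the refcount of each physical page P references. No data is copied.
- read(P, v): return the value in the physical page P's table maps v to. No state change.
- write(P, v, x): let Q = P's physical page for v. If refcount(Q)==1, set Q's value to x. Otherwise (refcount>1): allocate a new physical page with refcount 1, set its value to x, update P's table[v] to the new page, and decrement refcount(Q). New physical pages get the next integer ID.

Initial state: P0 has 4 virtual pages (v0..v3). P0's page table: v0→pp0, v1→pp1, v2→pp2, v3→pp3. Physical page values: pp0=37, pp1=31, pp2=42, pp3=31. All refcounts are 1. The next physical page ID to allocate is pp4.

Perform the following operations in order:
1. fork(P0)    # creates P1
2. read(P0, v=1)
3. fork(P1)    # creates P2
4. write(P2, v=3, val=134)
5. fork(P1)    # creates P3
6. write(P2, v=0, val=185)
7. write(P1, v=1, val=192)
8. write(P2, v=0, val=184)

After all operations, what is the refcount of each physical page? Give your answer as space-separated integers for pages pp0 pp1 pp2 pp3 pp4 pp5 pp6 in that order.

Op 1: fork(P0) -> P1. 4 ppages; refcounts: pp0:2 pp1:2 pp2:2 pp3:2
Op 2: read(P0, v1) -> 31. No state change.
Op 3: fork(P1) -> P2. 4 ppages; refcounts: pp0:3 pp1:3 pp2:3 pp3:3
Op 4: write(P2, v3, 134). refcount(pp3)=3>1 -> COPY to pp4. 5 ppages; refcounts: pp0:3 pp1:3 pp2:3 pp3:2 pp4:1
Op 5: fork(P1) -> P3. 5 ppages; refcounts: pp0:4 pp1:4 pp2:4 pp3:3 pp4:1
Op 6: write(P2, v0, 185). refcount(pp0)=4>1 -> COPY to pp5. 6 ppages; refcounts: pp0:3 pp1:4 pp2:4 pp3:3 pp4:1 pp5:1
Op 7: write(P1, v1, 192). refcount(pp1)=4>1 -> COPY to pp6. 7 ppages; refcounts: pp0:3 pp1:3 pp2:4 pp3:3 pp4:1 pp5:1 pp6:1
Op 8: write(P2, v0, 184). refcount(pp5)=1 -> write in place. 7 ppages; refcounts: pp0:3 pp1:3 pp2:4 pp3:3 pp4:1 pp5:1 pp6:1

Answer: 3 3 4 3 1 1 1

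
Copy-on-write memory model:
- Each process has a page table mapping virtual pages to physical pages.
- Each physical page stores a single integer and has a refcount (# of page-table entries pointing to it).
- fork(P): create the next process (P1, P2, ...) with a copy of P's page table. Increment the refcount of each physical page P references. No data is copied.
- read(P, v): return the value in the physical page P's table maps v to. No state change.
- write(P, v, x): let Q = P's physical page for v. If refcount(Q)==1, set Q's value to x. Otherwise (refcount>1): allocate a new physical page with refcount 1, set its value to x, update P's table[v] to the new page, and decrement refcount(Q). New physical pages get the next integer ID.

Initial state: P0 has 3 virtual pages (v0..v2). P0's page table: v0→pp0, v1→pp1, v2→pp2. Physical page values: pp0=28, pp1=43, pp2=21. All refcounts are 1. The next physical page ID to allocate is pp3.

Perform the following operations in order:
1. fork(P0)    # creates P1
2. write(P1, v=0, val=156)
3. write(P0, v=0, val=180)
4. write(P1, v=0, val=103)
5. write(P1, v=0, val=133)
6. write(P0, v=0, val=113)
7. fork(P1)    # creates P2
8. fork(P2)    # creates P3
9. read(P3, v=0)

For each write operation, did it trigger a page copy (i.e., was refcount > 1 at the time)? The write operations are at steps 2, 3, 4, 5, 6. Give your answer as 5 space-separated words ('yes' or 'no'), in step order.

Op 1: fork(P0) -> P1. 3 ppages; refcounts: pp0:2 pp1:2 pp2:2
Op 2: write(P1, v0, 156). refcount(pp0)=2>1 -> COPY to pp3. 4 ppages; refcounts: pp0:1 pp1:2 pp2:2 pp3:1
Op 3: write(P0, v0, 180). refcount(pp0)=1 -> write in place. 4 ppages; refcounts: pp0:1 pp1:2 pp2:2 pp3:1
Op 4: write(P1, v0, 103). refcount(pp3)=1 -> write in place. 4 ppages; refcounts: pp0:1 pp1:2 pp2:2 pp3:1
Op 5: write(P1, v0, 133). refcount(pp3)=1 -> write in place. 4 ppages; refcounts: pp0:1 pp1:2 pp2:2 pp3:1
Op 6: write(P0, v0, 113). refcount(pp0)=1 -> write in place. 4 ppages; refcounts: pp0:1 pp1:2 pp2:2 pp3:1
Op 7: fork(P1) -> P2. 4 ppages; refcounts: pp0:1 pp1:3 pp2:3 pp3:2
Op 8: fork(P2) -> P3. 4 ppages; refcounts: pp0:1 pp1:4 pp2:4 pp3:3
Op 9: read(P3, v0) -> 133. No state change.

yes no no no no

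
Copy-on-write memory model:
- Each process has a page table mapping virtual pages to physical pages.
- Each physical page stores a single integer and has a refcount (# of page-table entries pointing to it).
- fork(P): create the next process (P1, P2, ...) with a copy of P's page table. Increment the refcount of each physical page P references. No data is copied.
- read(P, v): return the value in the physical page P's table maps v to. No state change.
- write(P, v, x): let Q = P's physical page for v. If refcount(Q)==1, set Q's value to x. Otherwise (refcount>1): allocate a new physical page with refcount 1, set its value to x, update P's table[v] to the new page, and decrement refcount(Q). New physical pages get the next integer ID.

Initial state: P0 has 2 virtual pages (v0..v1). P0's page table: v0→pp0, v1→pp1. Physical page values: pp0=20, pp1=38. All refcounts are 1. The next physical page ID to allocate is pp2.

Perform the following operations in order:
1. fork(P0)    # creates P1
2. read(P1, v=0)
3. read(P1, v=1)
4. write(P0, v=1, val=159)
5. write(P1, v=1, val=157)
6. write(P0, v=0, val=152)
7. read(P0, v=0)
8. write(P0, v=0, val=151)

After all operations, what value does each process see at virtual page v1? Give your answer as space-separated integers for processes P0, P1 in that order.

Answer: 159 157

Derivation:
Op 1: fork(P0) -> P1. 2 ppages; refcounts: pp0:2 pp1:2
Op 2: read(P1, v0) -> 20. No state change.
Op 3: read(P1, v1) -> 38. No state change.
Op 4: write(P0, v1, 159). refcount(pp1)=2>1 -> COPY to pp2. 3 ppages; refcounts: pp0:2 pp1:1 pp2:1
Op 5: write(P1, v1, 157). refcount(pp1)=1 -> write in place. 3 ppages; refcounts: pp0:2 pp1:1 pp2:1
Op 6: write(P0, v0, 152). refcount(pp0)=2>1 -> COPY to pp3. 4 ppages; refcounts: pp0:1 pp1:1 pp2:1 pp3:1
Op 7: read(P0, v0) -> 152. No state change.
Op 8: write(P0, v0, 151). refcount(pp3)=1 -> write in place. 4 ppages; refcounts: pp0:1 pp1:1 pp2:1 pp3:1
P0: v1 -> pp2 = 159
P1: v1 -> pp1 = 157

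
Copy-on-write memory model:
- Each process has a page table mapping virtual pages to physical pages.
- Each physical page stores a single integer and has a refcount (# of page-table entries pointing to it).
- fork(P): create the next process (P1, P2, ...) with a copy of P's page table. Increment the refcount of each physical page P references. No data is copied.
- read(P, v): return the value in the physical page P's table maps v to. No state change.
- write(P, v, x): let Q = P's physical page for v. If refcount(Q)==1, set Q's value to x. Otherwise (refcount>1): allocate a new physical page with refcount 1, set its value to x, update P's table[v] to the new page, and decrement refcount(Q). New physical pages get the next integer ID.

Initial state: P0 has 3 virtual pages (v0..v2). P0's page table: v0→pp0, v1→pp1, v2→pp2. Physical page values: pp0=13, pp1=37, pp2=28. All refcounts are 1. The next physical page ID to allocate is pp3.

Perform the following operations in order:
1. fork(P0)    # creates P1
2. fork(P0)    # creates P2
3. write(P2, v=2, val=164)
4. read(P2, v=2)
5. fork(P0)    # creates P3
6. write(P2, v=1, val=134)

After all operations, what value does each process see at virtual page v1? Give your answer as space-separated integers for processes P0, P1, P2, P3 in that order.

Answer: 37 37 134 37

Derivation:
Op 1: fork(P0) -> P1. 3 ppages; refcounts: pp0:2 pp1:2 pp2:2
Op 2: fork(P0) -> P2. 3 ppages; refcounts: pp0:3 pp1:3 pp2:3
Op 3: write(P2, v2, 164). refcount(pp2)=3>1 -> COPY to pp3. 4 ppages; refcounts: pp0:3 pp1:3 pp2:2 pp3:1
Op 4: read(P2, v2) -> 164. No state change.
Op 5: fork(P0) -> P3. 4 ppages; refcounts: pp0:4 pp1:4 pp2:3 pp3:1
Op 6: write(P2, v1, 134). refcount(pp1)=4>1 -> COPY to pp4. 5 ppages; refcounts: pp0:4 pp1:3 pp2:3 pp3:1 pp4:1
P0: v1 -> pp1 = 37
P1: v1 -> pp1 = 37
P2: v1 -> pp4 = 134
P3: v1 -> pp1 = 37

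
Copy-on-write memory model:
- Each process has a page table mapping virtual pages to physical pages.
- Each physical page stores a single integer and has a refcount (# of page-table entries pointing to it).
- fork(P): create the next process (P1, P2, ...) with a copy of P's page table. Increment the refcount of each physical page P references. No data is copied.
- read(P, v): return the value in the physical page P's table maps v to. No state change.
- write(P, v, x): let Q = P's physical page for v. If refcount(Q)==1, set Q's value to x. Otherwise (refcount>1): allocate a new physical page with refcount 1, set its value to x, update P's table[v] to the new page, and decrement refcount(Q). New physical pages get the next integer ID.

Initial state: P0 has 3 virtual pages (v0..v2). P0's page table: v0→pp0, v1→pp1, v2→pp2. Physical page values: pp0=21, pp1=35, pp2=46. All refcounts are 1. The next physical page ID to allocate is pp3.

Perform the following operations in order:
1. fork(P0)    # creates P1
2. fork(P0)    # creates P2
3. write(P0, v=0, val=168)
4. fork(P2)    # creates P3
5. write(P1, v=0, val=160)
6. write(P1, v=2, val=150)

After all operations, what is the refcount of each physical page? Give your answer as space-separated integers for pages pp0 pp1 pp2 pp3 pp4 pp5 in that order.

Op 1: fork(P0) -> P1. 3 ppages; refcounts: pp0:2 pp1:2 pp2:2
Op 2: fork(P0) -> P2. 3 ppages; refcounts: pp0:3 pp1:3 pp2:3
Op 3: write(P0, v0, 168). refcount(pp0)=3>1 -> COPY to pp3. 4 ppages; refcounts: pp0:2 pp1:3 pp2:3 pp3:1
Op 4: fork(P2) -> P3. 4 ppages; refcounts: pp0:3 pp1:4 pp2:4 pp3:1
Op 5: write(P1, v0, 160). refcount(pp0)=3>1 -> COPY to pp4. 5 ppages; refcounts: pp0:2 pp1:4 pp2:4 pp3:1 pp4:1
Op 6: write(P1, v2, 150). refcount(pp2)=4>1 -> COPY to pp5. 6 ppages; refcounts: pp0:2 pp1:4 pp2:3 pp3:1 pp4:1 pp5:1

Answer: 2 4 3 1 1 1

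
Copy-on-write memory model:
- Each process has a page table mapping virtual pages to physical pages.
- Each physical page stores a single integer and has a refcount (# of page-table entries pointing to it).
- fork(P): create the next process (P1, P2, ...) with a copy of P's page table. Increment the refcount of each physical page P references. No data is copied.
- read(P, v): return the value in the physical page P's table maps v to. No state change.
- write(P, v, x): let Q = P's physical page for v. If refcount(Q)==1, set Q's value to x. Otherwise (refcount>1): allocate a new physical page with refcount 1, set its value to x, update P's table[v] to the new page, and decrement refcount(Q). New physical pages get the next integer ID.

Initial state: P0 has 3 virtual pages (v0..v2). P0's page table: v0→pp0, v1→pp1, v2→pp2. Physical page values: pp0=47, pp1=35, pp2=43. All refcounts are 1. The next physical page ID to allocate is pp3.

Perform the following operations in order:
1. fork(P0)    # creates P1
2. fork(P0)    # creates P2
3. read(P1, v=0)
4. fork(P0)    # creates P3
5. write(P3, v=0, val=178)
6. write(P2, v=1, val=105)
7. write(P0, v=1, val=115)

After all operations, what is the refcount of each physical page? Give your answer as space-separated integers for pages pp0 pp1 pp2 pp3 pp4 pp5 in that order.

Answer: 3 2 4 1 1 1

Derivation:
Op 1: fork(P0) -> P1. 3 ppages; refcounts: pp0:2 pp1:2 pp2:2
Op 2: fork(P0) -> P2. 3 ppages; refcounts: pp0:3 pp1:3 pp2:3
Op 3: read(P1, v0) -> 47. No state change.
Op 4: fork(P0) -> P3. 3 ppages; refcounts: pp0:4 pp1:4 pp2:4
Op 5: write(P3, v0, 178). refcount(pp0)=4>1 -> COPY to pp3. 4 ppages; refcounts: pp0:3 pp1:4 pp2:4 pp3:1
Op 6: write(P2, v1, 105). refcount(pp1)=4>1 -> COPY to pp4. 5 ppages; refcounts: pp0:3 pp1:3 pp2:4 pp3:1 pp4:1
Op 7: write(P0, v1, 115). refcount(pp1)=3>1 -> COPY to pp5. 6 ppages; refcounts: pp0:3 pp1:2 pp2:4 pp3:1 pp4:1 pp5:1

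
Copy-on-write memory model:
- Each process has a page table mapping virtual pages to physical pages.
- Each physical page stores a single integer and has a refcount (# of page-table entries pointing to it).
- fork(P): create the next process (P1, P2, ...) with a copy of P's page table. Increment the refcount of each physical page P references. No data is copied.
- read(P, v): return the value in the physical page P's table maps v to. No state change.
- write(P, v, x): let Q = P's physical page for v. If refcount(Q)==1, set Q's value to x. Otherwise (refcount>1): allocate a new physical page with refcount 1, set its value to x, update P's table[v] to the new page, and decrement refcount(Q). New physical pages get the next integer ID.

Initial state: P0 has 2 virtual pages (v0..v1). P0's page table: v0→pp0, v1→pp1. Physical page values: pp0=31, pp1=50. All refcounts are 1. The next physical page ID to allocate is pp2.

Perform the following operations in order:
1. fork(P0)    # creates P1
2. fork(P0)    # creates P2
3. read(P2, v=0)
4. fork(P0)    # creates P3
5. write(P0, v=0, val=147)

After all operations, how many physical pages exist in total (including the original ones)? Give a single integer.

Answer: 3

Derivation:
Op 1: fork(P0) -> P1. 2 ppages; refcounts: pp0:2 pp1:2
Op 2: fork(P0) -> P2. 2 ppages; refcounts: pp0:3 pp1:3
Op 3: read(P2, v0) -> 31. No state change.
Op 4: fork(P0) -> P3. 2 ppages; refcounts: pp0:4 pp1:4
Op 5: write(P0, v0, 147). refcount(pp0)=4>1 -> COPY to pp2. 3 ppages; refcounts: pp0:3 pp1:4 pp2:1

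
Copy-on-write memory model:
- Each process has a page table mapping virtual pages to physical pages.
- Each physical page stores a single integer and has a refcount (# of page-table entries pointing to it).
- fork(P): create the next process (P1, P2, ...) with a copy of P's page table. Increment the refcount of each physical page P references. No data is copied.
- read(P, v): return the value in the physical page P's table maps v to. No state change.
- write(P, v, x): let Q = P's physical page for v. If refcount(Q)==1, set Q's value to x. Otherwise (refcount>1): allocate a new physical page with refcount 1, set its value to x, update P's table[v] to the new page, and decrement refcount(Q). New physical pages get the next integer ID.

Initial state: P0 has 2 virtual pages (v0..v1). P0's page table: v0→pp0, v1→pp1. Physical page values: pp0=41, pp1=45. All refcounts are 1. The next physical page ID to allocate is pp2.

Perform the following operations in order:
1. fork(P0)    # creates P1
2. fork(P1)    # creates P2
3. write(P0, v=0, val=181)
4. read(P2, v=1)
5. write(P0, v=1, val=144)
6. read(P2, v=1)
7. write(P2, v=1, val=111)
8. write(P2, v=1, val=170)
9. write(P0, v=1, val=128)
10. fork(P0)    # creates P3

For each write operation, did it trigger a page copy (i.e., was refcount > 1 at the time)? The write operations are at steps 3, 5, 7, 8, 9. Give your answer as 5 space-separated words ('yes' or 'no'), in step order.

Op 1: fork(P0) -> P1. 2 ppages; refcounts: pp0:2 pp1:2
Op 2: fork(P1) -> P2. 2 ppages; refcounts: pp0:3 pp1:3
Op 3: write(P0, v0, 181). refcount(pp0)=3>1 -> COPY to pp2. 3 ppages; refcounts: pp0:2 pp1:3 pp2:1
Op 4: read(P2, v1) -> 45. No state change.
Op 5: write(P0, v1, 144). refcount(pp1)=3>1 -> COPY to pp3. 4 ppages; refcounts: pp0:2 pp1:2 pp2:1 pp3:1
Op 6: read(P2, v1) -> 45. No state change.
Op 7: write(P2, v1, 111). refcount(pp1)=2>1 -> COPY to pp4. 5 ppages; refcounts: pp0:2 pp1:1 pp2:1 pp3:1 pp4:1
Op 8: write(P2, v1, 170). refcount(pp4)=1 -> write in place. 5 ppages; refcounts: pp0:2 pp1:1 pp2:1 pp3:1 pp4:1
Op 9: write(P0, v1, 128). refcount(pp3)=1 -> write in place. 5 ppages; refcounts: pp0:2 pp1:1 pp2:1 pp3:1 pp4:1
Op 10: fork(P0) -> P3. 5 ppages; refcounts: pp0:2 pp1:1 pp2:2 pp3:2 pp4:1

yes yes yes no no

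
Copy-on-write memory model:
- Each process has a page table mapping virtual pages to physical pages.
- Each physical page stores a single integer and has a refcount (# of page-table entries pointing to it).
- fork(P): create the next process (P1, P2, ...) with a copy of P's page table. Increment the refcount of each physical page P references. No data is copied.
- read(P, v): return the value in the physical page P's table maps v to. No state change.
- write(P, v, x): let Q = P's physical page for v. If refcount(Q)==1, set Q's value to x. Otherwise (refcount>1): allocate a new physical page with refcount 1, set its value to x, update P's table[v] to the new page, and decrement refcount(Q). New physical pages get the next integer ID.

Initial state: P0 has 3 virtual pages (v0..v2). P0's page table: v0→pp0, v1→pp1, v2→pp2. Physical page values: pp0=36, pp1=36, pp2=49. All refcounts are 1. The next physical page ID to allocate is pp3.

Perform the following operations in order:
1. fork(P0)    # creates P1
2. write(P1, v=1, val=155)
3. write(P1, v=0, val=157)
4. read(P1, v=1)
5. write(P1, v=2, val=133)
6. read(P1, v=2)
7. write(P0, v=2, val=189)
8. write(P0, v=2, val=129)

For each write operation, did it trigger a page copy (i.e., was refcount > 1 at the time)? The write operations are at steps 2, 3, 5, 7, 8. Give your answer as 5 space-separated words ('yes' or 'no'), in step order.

Op 1: fork(P0) -> P1. 3 ppages; refcounts: pp0:2 pp1:2 pp2:2
Op 2: write(P1, v1, 155). refcount(pp1)=2>1 -> COPY to pp3. 4 ppages; refcounts: pp0:2 pp1:1 pp2:2 pp3:1
Op 3: write(P1, v0, 157). refcount(pp0)=2>1 -> COPY to pp4. 5 ppages; refcounts: pp0:1 pp1:1 pp2:2 pp3:1 pp4:1
Op 4: read(P1, v1) -> 155. No state change.
Op 5: write(P1, v2, 133). refcount(pp2)=2>1 -> COPY to pp5. 6 ppages; refcounts: pp0:1 pp1:1 pp2:1 pp3:1 pp4:1 pp5:1
Op 6: read(P1, v2) -> 133. No state change.
Op 7: write(P0, v2, 189). refcount(pp2)=1 -> write in place. 6 ppages; refcounts: pp0:1 pp1:1 pp2:1 pp3:1 pp4:1 pp5:1
Op 8: write(P0, v2, 129). refcount(pp2)=1 -> write in place. 6 ppages; refcounts: pp0:1 pp1:1 pp2:1 pp3:1 pp4:1 pp5:1

yes yes yes no no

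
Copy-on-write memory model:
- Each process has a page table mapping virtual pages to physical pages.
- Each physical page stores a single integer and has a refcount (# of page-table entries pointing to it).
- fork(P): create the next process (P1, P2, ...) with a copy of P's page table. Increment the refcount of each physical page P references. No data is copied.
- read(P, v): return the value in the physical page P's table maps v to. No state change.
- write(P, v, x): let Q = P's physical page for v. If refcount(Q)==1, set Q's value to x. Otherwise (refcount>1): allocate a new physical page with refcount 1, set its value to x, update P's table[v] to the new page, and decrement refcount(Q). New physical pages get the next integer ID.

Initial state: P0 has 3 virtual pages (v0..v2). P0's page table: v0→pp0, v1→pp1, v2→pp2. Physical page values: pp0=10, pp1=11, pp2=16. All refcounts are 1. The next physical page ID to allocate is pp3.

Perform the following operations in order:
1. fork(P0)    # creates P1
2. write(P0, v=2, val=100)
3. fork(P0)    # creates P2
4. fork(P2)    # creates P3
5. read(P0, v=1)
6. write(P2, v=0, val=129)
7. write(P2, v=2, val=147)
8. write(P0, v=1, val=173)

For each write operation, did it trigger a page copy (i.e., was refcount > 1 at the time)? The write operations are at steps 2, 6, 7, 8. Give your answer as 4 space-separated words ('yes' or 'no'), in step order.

Op 1: fork(P0) -> P1. 3 ppages; refcounts: pp0:2 pp1:2 pp2:2
Op 2: write(P0, v2, 100). refcount(pp2)=2>1 -> COPY to pp3. 4 ppages; refcounts: pp0:2 pp1:2 pp2:1 pp3:1
Op 3: fork(P0) -> P2. 4 ppages; refcounts: pp0:3 pp1:3 pp2:1 pp3:2
Op 4: fork(P2) -> P3. 4 ppages; refcounts: pp0:4 pp1:4 pp2:1 pp3:3
Op 5: read(P0, v1) -> 11. No state change.
Op 6: write(P2, v0, 129). refcount(pp0)=4>1 -> COPY to pp4. 5 ppages; refcounts: pp0:3 pp1:4 pp2:1 pp3:3 pp4:1
Op 7: write(P2, v2, 147). refcount(pp3)=3>1 -> COPY to pp5. 6 ppages; refcounts: pp0:3 pp1:4 pp2:1 pp3:2 pp4:1 pp5:1
Op 8: write(P0, v1, 173). refcount(pp1)=4>1 -> COPY to pp6. 7 ppages; refcounts: pp0:3 pp1:3 pp2:1 pp3:2 pp4:1 pp5:1 pp6:1

yes yes yes yes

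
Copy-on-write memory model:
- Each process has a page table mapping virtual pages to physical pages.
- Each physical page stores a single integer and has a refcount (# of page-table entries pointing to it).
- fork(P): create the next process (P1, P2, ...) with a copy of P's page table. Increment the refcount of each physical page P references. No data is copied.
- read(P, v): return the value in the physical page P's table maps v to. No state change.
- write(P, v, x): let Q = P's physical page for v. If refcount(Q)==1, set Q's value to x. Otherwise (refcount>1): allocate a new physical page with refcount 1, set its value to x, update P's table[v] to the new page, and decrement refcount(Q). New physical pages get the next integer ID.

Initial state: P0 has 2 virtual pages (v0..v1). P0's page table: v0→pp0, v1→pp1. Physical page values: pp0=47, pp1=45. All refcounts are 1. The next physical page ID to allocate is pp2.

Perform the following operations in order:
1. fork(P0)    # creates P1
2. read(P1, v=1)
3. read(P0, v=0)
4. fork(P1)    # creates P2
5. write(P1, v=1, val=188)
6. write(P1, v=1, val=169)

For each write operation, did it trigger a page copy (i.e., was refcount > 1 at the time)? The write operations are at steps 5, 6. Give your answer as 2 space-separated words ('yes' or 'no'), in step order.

Op 1: fork(P0) -> P1. 2 ppages; refcounts: pp0:2 pp1:2
Op 2: read(P1, v1) -> 45. No state change.
Op 3: read(P0, v0) -> 47. No state change.
Op 4: fork(P1) -> P2. 2 ppages; refcounts: pp0:3 pp1:3
Op 5: write(P1, v1, 188). refcount(pp1)=3>1 -> COPY to pp2. 3 ppages; refcounts: pp0:3 pp1:2 pp2:1
Op 6: write(P1, v1, 169). refcount(pp2)=1 -> write in place. 3 ppages; refcounts: pp0:3 pp1:2 pp2:1

yes no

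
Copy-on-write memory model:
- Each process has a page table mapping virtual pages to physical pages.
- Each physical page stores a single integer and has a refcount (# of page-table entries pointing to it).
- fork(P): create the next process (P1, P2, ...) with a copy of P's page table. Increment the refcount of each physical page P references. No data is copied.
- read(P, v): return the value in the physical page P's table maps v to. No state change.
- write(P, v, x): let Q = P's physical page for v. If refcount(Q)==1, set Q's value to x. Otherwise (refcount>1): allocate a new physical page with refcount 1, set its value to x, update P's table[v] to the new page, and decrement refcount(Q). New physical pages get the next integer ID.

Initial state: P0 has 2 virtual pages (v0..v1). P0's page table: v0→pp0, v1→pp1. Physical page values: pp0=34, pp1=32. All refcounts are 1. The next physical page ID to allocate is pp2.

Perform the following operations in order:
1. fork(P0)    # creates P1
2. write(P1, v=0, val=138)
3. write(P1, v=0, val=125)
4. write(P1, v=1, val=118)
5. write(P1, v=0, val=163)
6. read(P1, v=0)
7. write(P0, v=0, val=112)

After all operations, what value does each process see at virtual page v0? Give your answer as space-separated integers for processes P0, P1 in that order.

Op 1: fork(P0) -> P1. 2 ppages; refcounts: pp0:2 pp1:2
Op 2: write(P1, v0, 138). refcount(pp0)=2>1 -> COPY to pp2. 3 ppages; refcounts: pp0:1 pp1:2 pp2:1
Op 3: write(P1, v0, 125). refcount(pp2)=1 -> write in place. 3 ppages; refcounts: pp0:1 pp1:2 pp2:1
Op 4: write(P1, v1, 118). refcount(pp1)=2>1 -> COPY to pp3. 4 ppages; refcounts: pp0:1 pp1:1 pp2:1 pp3:1
Op 5: write(P1, v0, 163). refcount(pp2)=1 -> write in place. 4 ppages; refcounts: pp0:1 pp1:1 pp2:1 pp3:1
Op 6: read(P1, v0) -> 163. No state change.
Op 7: write(P0, v0, 112). refcount(pp0)=1 -> write in place. 4 ppages; refcounts: pp0:1 pp1:1 pp2:1 pp3:1
P0: v0 -> pp0 = 112
P1: v0 -> pp2 = 163

Answer: 112 163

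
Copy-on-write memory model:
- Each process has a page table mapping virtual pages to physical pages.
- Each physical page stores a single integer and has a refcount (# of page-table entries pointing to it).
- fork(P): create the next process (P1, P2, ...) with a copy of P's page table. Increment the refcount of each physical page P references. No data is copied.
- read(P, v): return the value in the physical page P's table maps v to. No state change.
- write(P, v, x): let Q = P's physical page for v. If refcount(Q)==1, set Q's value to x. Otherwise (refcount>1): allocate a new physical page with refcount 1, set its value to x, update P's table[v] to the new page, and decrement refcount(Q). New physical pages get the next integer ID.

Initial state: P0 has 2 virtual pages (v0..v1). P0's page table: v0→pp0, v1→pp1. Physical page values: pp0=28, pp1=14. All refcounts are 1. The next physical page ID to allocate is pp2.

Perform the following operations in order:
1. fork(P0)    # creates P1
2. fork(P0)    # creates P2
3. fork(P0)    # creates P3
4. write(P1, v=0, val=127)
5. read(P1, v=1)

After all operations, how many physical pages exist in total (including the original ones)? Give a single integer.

Answer: 3

Derivation:
Op 1: fork(P0) -> P1. 2 ppages; refcounts: pp0:2 pp1:2
Op 2: fork(P0) -> P2. 2 ppages; refcounts: pp0:3 pp1:3
Op 3: fork(P0) -> P3. 2 ppages; refcounts: pp0:4 pp1:4
Op 4: write(P1, v0, 127). refcount(pp0)=4>1 -> COPY to pp2. 3 ppages; refcounts: pp0:3 pp1:4 pp2:1
Op 5: read(P1, v1) -> 14. No state change.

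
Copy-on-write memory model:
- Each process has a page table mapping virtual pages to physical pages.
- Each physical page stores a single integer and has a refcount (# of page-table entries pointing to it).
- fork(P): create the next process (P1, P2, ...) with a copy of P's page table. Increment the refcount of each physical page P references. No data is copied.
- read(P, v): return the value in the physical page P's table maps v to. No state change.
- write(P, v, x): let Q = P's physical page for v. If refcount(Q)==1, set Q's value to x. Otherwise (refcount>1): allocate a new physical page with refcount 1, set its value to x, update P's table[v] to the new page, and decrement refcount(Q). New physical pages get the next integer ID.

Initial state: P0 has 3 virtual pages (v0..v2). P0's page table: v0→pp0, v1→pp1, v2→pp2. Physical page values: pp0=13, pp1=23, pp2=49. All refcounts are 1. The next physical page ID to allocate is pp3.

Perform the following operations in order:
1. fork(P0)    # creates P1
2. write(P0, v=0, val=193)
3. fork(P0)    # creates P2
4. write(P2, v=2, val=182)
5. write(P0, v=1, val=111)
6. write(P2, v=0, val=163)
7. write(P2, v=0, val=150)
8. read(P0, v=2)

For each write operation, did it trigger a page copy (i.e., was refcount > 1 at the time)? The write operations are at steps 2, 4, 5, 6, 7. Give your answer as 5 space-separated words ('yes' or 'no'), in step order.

Op 1: fork(P0) -> P1. 3 ppages; refcounts: pp0:2 pp1:2 pp2:2
Op 2: write(P0, v0, 193). refcount(pp0)=2>1 -> COPY to pp3. 4 ppages; refcounts: pp0:1 pp1:2 pp2:2 pp3:1
Op 3: fork(P0) -> P2. 4 ppages; refcounts: pp0:1 pp1:3 pp2:3 pp3:2
Op 4: write(P2, v2, 182). refcount(pp2)=3>1 -> COPY to pp4. 5 ppages; refcounts: pp0:1 pp1:3 pp2:2 pp3:2 pp4:1
Op 5: write(P0, v1, 111). refcount(pp1)=3>1 -> COPY to pp5. 6 ppages; refcounts: pp0:1 pp1:2 pp2:2 pp3:2 pp4:1 pp5:1
Op 6: write(P2, v0, 163). refcount(pp3)=2>1 -> COPY to pp6. 7 ppages; refcounts: pp0:1 pp1:2 pp2:2 pp3:1 pp4:1 pp5:1 pp6:1
Op 7: write(P2, v0, 150). refcount(pp6)=1 -> write in place. 7 ppages; refcounts: pp0:1 pp1:2 pp2:2 pp3:1 pp4:1 pp5:1 pp6:1
Op 8: read(P0, v2) -> 49. No state change.

yes yes yes yes no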